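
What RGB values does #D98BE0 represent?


D9 → 217 (R)
8B → 139 (G)
E0 → 224 (B)
= RGB(217, 139, 224)


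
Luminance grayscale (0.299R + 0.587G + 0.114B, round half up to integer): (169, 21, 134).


Gray = 0.299×R + 0.587×G + 0.114×B
Gray = 0.299×169 + 0.587×21 + 0.114×134
Gray = 50.531 + 12.327 + 15.276
Gray = 78.134 → round half up → 78
Gray = 78


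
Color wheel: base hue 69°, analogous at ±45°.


Base hue: 69°
Left analog: (69 - 45) mod 360 = 24°
Right analog: (69 + 45) mod 360 = 114°
Analogous hues = 24° and 114°


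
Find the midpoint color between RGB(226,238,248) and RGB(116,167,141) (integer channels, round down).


Midpoint: each channel = ⌊(C₁+C₂)/2⌋
R: ⌊(226+116)/2⌋ = 171
G: ⌊(238+167)/2⌋ = 202
B: ⌊(248+141)/2⌋ = 194
= RGB(171, 202, 194)


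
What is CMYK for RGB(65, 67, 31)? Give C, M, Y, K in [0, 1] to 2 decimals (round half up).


R'=65/255≈0.2549, G'=67/255≈0.2627, B'=31/255≈0.1216
K = 1 - max(R',G',B') = 1 - 67/255 = 188/255 = 0.73725… → 0.74
(1-R'-K)/(1-K) simplifies to (max-R)/max with max = 67:
C = (67-65)/67 = 2/67 = 0.02985… → 0.03
M = (67-67)/67 = 0/67 = 0 → 0.00
Y = (67-31)/67 = 36/67 = 0.53731… → 0.54
= CMYK(0.03, 0.00, 0.54, 0.74)


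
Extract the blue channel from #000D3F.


Color: #000D3F
R = 00 = 0
G = 0D = 13
B = 3F = 63
Blue = 63


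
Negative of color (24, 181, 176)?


Invert: (255-R, 255-G, 255-B)
R: 255-24 = 231
G: 255-181 = 74
B: 255-176 = 79
= RGB(231, 74, 79)


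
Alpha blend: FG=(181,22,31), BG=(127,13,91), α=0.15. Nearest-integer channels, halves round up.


C = α×F + (1-α)×B, with 1-α = 0.85
R: 0.15×181 + 0.85×127 = 27.15 + 107.95 = 135.10 → 135
G: 0.15×22 + 0.85×13 = 3.30 + 11.05 = 14.35 → 14
B: 0.15×31 + 0.85×91 = 4.65 + 77.35 = 82.00 → 82
= RGB(135, 14, 82)


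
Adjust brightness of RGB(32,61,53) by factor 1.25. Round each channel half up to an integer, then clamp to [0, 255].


Multiply each channel by 1.25, round half up, clamp to [0, 255]
R: 32×1.25 = 40
G: 61×1.25 = 76.25 → round → 76
B: 53×1.25 = 66.25 → round → 66
= RGB(40, 76, 66)


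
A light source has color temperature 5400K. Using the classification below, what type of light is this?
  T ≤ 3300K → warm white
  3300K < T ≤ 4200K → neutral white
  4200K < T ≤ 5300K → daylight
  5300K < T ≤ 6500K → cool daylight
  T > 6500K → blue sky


Temperature: 5400K
5300K < 5400K ≤ 6500K → cool daylight
Classification: cool daylight


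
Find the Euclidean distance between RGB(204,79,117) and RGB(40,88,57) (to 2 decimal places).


d = √[(R₁-R₂)² + (G₁-G₂)² + (B₁-B₂)²]
d = √[(204-40)² + (79-88)² + (117-57)²]
d = √[26896 + 81 + 3600]
d = √30577
d ≈ 174.86


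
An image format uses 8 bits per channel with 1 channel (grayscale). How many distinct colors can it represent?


Total bits = 8 bits/channel × 1 channels = 8 bits
Distinct colors = 2^8
= 256 colors


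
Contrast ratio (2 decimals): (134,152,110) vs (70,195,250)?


Linearize each sRGB channel c=v/255: c/12.92 if c ≤ 0.04045 else ((c+0.055)/1.055)^2.4
L = 0.2126×R_lin + 0.7152×G_lin + 0.0722×B_lin
Color 1 (134,152,110):
  R=134: 134/255≈0.5255 > 0.04045 → ((0.5255+0.055)/1.055)^2.4 ≈ 0.23840
  G=152: 152/255≈0.5961 > 0.04045 → ((0.5961+0.055)/1.055)^2.4 ≈ 0.31399
  B=110: 110/255≈0.4314 > 0.04045 → ((0.4314+0.055)/1.055)^2.4 ≈ 0.15593
  L1 = 0.2126×0.23840 + 0.7152×0.31399 + 0.0722×0.15593 ≈ 0.28651
Color 2 (70,195,250):
  R=70: 70/255≈0.2745 > 0.04045 → ((0.2745+0.055)/1.055)^2.4 ≈ 0.06125
  G=195: 195/255≈0.7647 > 0.04045 → ((0.7647+0.055)/1.055)^2.4 ≈ 0.54572
  B=250: 250/255≈0.9804 > 0.04045 → ((0.9804+0.055)/1.055)^2.4 ≈ 0.95597
  L2 = 0.2126×0.06125 + 0.7152×0.54572 + 0.0722×0.95597 ≈ 0.47234
Lighter = 0.47234, Darker = 0.28651
Ratio = (L_lighter + 0.05) / (L_darker + 0.05)
Ratio = (0.47234 + 0.05) / (0.28651 + 0.05) = 0.52234 / 0.33651 ≈ 1.5523
Ratio ≈ 1.55:1


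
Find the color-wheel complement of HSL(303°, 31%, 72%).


Complement = opposite side of color wheel = hue + 180°
H' = (303 + 180) mod 360 = 123°
S and L unchanged.
= HSL(123°, 31%, 72%)


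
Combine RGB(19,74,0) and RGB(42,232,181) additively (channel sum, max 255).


Additive: each channel = min(255, C₁+C₂)
R: 19+42 = 61 → 61
G: 74+232 = 306 → 255
B: 0+181 = 181 → 181
= RGB(61, 255, 181)


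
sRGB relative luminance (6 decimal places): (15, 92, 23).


Linearize each channel (sRGB transfer function): c = v/255; c_lin = c/12.92 if c ≤ 0.04045, else ((c+0.055)/1.055)^2.4
  R: 15/255 ≈ 0.058824 > 0.04045 → ((0.058824+0.055)/1.055)^2.4 ≈ 0.004777
  G: 92/255 ≈ 0.360784 > 0.04045 → ((0.360784+0.055)/1.055)^2.4 ≈ 0.107023
  B: 23/255 ≈ 0.090196 > 0.04045 → ((0.090196+0.055)/1.055)^2.4 ≈ 0.008568
R_lin = 0.004777, G_lin = 0.107023, B_lin = 0.008568
L = 0.2126×R + 0.7152×G + 0.0722×B
L = 0.2126×0.004777 + 0.7152×0.107023 + 0.0722×0.008568
L ≈ 0.078177


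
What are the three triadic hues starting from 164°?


Triadic: equally spaced at 120° intervals
H1 = 164°
H2 = (164 + 120) mod 360 = 284°
H3 = (164 + 240) mod 360 = 44°
Triadic = 164°, 284°, 44°


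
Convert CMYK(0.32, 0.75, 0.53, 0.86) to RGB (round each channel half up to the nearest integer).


R = 255 × (1-C) × (1-K) = 255 × 0.68 × 0.14 = 24.276 → 24
G = 255 × (1-M) × (1-K) = 255 × 0.25 × 0.14 = 8.925 → 9
B = 255 × (1-Y) × (1-K) = 255 × 0.47 × 0.14 = 16.779 → 17
= RGB(24, 9, 17)


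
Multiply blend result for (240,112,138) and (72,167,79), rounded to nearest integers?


Multiply: C = A×B/255, rounded to nearest integer
R: 240×72/255 = 17280/255 ≈ 67.765 → 68
G: 112×167/255 = 18704/255 ≈ 73.349 → 73
B: 138×79/255 = 10902/255 ≈ 42.753 → 43
= RGB(68, 73, 43)


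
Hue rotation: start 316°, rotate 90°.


New hue = (H + rotation) mod 360
New hue = (316 + 90) mod 360
= 406 mod 360
= 46°


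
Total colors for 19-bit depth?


Colors = 2^bits = 2^19
= 524,288 colors


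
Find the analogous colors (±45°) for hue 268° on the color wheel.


Base hue: 268°
Left analog: (268 - 45) mod 360 = 223°
Right analog: (268 + 45) mod 360 = 313°
Analogous hues = 223° and 313°


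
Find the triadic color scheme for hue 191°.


Triadic: equally spaced at 120° intervals
H1 = 191°
H2 = (191 + 120) mod 360 = 311°
H3 = (191 + 240) mod 360 = 71°
Triadic = 191°, 311°, 71°


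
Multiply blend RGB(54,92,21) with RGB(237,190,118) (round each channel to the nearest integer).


Multiply: C = A×B/255, rounded to nearest integer
R: 54×237/255 = 12798/255 ≈ 50.188 → 50
G: 92×190/255 = 17480/255 ≈ 68.549 → 69
B: 21×118/255 = 2478/255 ≈ 9.718 → 10
= RGB(50, 69, 10)


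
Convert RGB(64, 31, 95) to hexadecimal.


R = 64 → 40 (hex)
G = 31 → 1F (hex)
B = 95 → 5F (hex)
Hex = #401F5F


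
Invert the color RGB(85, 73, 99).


Invert: (255-R, 255-G, 255-B)
R: 255-85 = 170
G: 255-73 = 182
B: 255-99 = 156
= RGB(170, 182, 156)


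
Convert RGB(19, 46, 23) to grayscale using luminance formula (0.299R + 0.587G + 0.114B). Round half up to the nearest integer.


Gray = 0.299×R + 0.587×G + 0.114×B
Gray = 0.299×19 + 0.587×46 + 0.114×23
Gray = 5.681 + 27.002 + 2.622
Gray = 35.305 → round half up → 35
Gray = 35


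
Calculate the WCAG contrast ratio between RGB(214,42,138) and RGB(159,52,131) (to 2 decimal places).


Linearize each sRGB channel c=v/255: c/12.92 if c ≤ 0.04045 else ((c+0.055)/1.055)^2.4
L = 0.2126×R_lin + 0.7152×G_lin + 0.0722×B_lin
Color 1 (214,42,138):
  R=214: 214/255≈0.8392 > 0.04045 → ((0.8392+0.055)/1.055)^2.4 ≈ 0.67244
  G=42: 42/255≈0.1647 > 0.04045 → ((0.1647+0.055)/1.055)^2.4 ≈ 0.02315
  B=138: 138/255≈0.5412 > 0.04045 → ((0.5412+0.055)/1.055)^2.4 ≈ 0.25415
  L1 = 0.2126×0.67244 + 0.7152×0.02315 + 0.0722×0.25415 ≈ 0.17787
Color 2 (159,52,131):
  R=159: 159/255≈0.6235 > 0.04045 → ((0.6235+0.055)/1.055)^2.4 ≈ 0.34670
  G=52: 52/255≈0.2039 > 0.04045 → ((0.2039+0.055)/1.055)^2.4 ≈ 0.03434
  B=131: 131/255≈0.5137 > 0.04045 → ((0.5137+0.055)/1.055)^2.4 ≈ 0.22697
  L2 = 0.2126×0.34670 + 0.7152×0.03434 + 0.0722×0.22697 ≈ 0.11466
Lighter = 0.17787, Darker = 0.11466
Ratio = (L_lighter + 0.05) / (L_darker + 0.05)
Ratio = (0.17787 + 0.05) / (0.11466 + 0.05) = 0.22787 / 0.16466 ≈ 1.3839
Ratio ≈ 1.38:1


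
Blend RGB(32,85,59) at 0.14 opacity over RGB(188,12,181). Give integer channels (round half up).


C = α×F + (1-α)×B, with 1-α = 0.86
R: 0.14×32 + 0.86×188 = 4.48 + 161.68 = 166.16 → 166
G: 0.14×85 + 0.86×12 = 11.90 + 10.32 = 22.22 → 22
B: 0.14×59 + 0.86×181 = 8.26 + 155.66 = 163.92 → 164
= RGB(166, 22, 164)


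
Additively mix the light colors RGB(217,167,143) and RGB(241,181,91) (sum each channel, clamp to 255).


Additive: each channel = min(255, C₁+C₂)
R: 217+241 = 458 → 255
G: 167+181 = 348 → 255
B: 143+91 = 234 → 234
= RGB(255, 255, 234)


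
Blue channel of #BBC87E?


Color: #BBC87E
R = BB = 187
G = C8 = 200
B = 7E = 126
Blue = 126


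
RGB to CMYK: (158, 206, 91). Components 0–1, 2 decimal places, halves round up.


R'=158/255≈0.6196, G'=206/255≈0.8078, B'=91/255≈0.3569
K = 1 - max(R',G',B') = 1 - 206/255 = 49/255 = 0.19215… → 0.19
(1-R'-K)/(1-K) simplifies to (max-R)/max with max = 206:
C = (206-158)/206 = 48/206 = 0.23300… → 0.23
M = (206-206)/206 = 0/206 = 0 → 0.00
Y = (206-91)/206 = 115/206 = 0.55825… → 0.56
= CMYK(0.23, 0.00, 0.56, 0.19)


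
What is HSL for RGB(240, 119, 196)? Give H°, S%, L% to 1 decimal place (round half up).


Normalize: R'=240/255≈0.9412, G'=119/255≈0.4667, B'=196/255≈0.7686
Max=240/255, Min=119/255, Δ=Max-Min=121/255
L = (Max+Min)/2 = (240+119)/510 = 359/510 = 0.70392… → L = 70.4%
L > 0.5 → S = Δ/(2-Max-Min) = 121/(510-240-119) = 121/151 = 0.80132… → S = 80.1%
(the 1/255 factors cancel in S and H, so raw channel differences can be used)
Max is R' → H = 60 × (((G-B)/Δ) mod 6) = 60 × (((119-196)/121) mod 6)
  (-77)/121 = -0.6363…; negative, so add 6 → 5.3636…
  H = 60 × 5.3636… = 321.818…° → H = 321.8°
= HSL(321.8°, 80.1%, 70.4%)


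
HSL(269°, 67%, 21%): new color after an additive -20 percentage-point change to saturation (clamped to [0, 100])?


Original S = 67%
Adjustment = -20 percentage points
New S = 67 + (-20) = 47
Clamp to [0, 100] → 47
= HSL(269°, 47%, 21%)


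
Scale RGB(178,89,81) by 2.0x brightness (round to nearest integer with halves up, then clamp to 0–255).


Multiply each channel by 2.0, round half up, clamp to [0, 255]
R: 178×2.0 = 356 → clamp → 255
G: 89×2.0 = 178
B: 81×2.0 = 162
= RGB(255, 178, 162)


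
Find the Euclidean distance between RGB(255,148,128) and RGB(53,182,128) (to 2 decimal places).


d = √[(R₁-R₂)² + (G₁-G₂)² + (B₁-B₂)²]
d = √[(255-53)² + (148-182)² + (128-128)²]
d = √[40804 + 1156 + 0]
d = √41960
d ≈ 204.84


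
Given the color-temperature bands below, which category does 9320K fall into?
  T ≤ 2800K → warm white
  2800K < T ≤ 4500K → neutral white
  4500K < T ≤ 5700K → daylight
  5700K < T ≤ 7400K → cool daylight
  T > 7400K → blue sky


Temperature: 9320K
9320K > 7400K → blue sky
Classification: blue sky


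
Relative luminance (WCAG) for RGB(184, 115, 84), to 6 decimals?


Linearize each channel (sRGB transfer function): c = v/255; c_lin = c/12.92 if c ≤ 0.04045, else ((c+0.055)/1.055)^2.4
  R: 184/255 ≈ 0.721569 > 0.04045 → ((0.721569+0.055)/1.055)^2.4 ≈ 0.479320
  G: 115/255 ≈ 0.450980 > 0.04045 → ((0.450980+0.055)/1.055)^2.4 ≈ 0.171441
  B: 84/255 ≈ 0.329412 > 0.04045 → ((0.329412+0.055)/1.055)^2.4 ≈ 0.088656
R_lin = 0.479320, G_lin = 0.171441, B_lin = 0.088656
L = 0.2126×R + 0.7152×G + 0.0722×B
L = 0.2126×0.479320 + 0.7152×0.171441 + 0.0722×0.088656
L ≈ 0.230919


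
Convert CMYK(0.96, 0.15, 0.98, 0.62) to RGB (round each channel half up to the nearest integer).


R = 255 × (1-C) × (1-K) = 255 × 0.04 × 0.38 = 3.876 → 4
G = 255 × (1-M) × (1-K) = 255 × 0.85 × 0.38 = 82.365 → 82
B = 255 × (1-Y) × (1-K) = 255 × 0.02 × 0.38 = 1.938 → 2
= RGB(4, 82, 2)


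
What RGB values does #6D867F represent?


6D → 109 (R)
86 → 134 (G)
7F → 127 (B)
= RGB(109, 134, 127)


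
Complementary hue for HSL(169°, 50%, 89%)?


Complement = opposite side of color wheel = hue + 180°
H' = (169 + 180) mod 360 = 349°
S and L unchanged.
= HSL(349°, 50%, 89%)


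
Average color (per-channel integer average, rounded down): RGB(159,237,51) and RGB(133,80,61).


Midpoint: each channel = ⌊(C₁+C₂)/2⌋
R: ⌊(159+133)/2⌋ = 146
G: ⌊(237+80)/2⌋ = 158
B: ⌊(51+61)/2⌋ = 56
= RGB(146, 158, 56)


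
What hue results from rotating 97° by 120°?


New hue = (H + rotation) mod 360
New hue = (97 + 120) mod 360
= 217 mod 360
= 217°


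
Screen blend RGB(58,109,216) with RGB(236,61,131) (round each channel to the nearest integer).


Screen: C = 255 - (255-A)×(255-B)/255, rounded to nearest integer
R: 255 - (255-58)×(255-236)/255 = 255 - 3743/255 ≈ 255 - 14.678 = 240.322 → 240
G: 255 - (255-109)×(255-61)/255 = 255 - 28324/255 ≈ 255 - 111.075 = 143.925 → 144
B: 255 - (255-216)×(255-131)/255 = 255 - 4836/255 ≈ 255 - 18.965 = 236.035 → 236
= RGB(240, 144, 236)


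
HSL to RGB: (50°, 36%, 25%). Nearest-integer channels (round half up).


H=50°, S=0.36, L=0.25
C = (1-|2L-1|)×S = (1-|-0.50|)×0.36 = 0.18
H' = H/60 = 50/60 ≈ 0.8333; X = C×(1-|H' mod 2 - 1|) = 0.15
m = L - C/2 = 0.25 - 0.09 = 0.16
Sector ⌊H'⌋ = 0 → (R',G',B') = (0.18, 0.15, 0.0)
RGB = ((R'+m)×255, (G'+m)×255, (B'+m)×255) = (86.7, 79.05, 40.8)
Round half up → RGB(87, 79, 41)


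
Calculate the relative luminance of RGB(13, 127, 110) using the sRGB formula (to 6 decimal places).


Linearize each channel (sRGB transfer function): c = v/255; c_lin = c/12.92 if c ≤ 0.04045, else ((c+0.055)/1.055)^2.4
  R: 13/255 ≈ 0.050980 > 0.04045 → ((0.050980+0.055)/1.055)^2.4 ≈ 0.004025
  G: 127/255 ≈ 0.498039 > 0.04045 → ((0.498039+0.055)/1.055)^2.4 ≈ 0.212231
  B: 110/255 ≈ 0.431373 > 0.04045 → ((0.431373+0.055)/1.055)^2.4 ≈ 0.155926
R_lin = 0.004025, G_lin = 0.212231, B_lin = 0.155926
L = 0.2126×R + 0.7152×G + 0.0722×B
L = 0.2126×0.004025 + 0.7152×0.212231 + 0.0722×0.155926
L ≈ 0.163901


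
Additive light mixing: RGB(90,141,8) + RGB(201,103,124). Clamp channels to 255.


Additive: each channel = min(255, C₁+C₂)
R: 90+201 = 291 → 255
G: 141+103 = 244 → 244
B: 8+124 = 132 → 132
= RGB(255, 244, 132)


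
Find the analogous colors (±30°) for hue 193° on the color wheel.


Base hue: 193°
Left analog: (193 - 30) mod 360 = 163°
Right analog: (193 + 30) mod 360 = 223°
Analogous hues = 163° and 223°


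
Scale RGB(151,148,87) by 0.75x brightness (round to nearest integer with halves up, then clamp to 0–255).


Multiply each channel by 0.75, round half up, clamp to [0, 255]
R: 151×0.75 = 113.25 → round → 113
G: 148×0.75 = 111
B: 87×0.75 = 65.25 → round → 65
= RGB(113, 111, 65)


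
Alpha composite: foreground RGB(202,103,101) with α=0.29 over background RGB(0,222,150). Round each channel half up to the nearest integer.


C = α×F + (1-α)×B, with 1-α = 0.71
R: 0.29×202 + 0.71×0 = 58.58 + 0.00 = 58.58 → 59
G: 0.29×103 + 0.71×222 = 29.87 + 157.62 = 187.49 → 187
B: 0.29×101 + 0.71×150 = 29.29 + 106.50 = 135.79 → 136
= RGB(59, 187, 136)


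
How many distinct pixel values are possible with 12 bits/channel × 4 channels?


Total bits = 12 bits/channel × 4 channels = 48 bits
Distinct pixel values = 2^48
= 281,474,976,710,656 pixel values


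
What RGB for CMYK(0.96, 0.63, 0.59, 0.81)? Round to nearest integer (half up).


R = 255 × (1-C) × (1-K) = 255 × 0.04 × 0.19 = 1.938 → 2
G = 255 × (1-M) × (1-K) = 255 × 0.37 × 0.19 = 17.9265 → 18
B = 255 × (1-Y) × (1-K) = 255 × 0.41 × 0.19 = 19.8645 → 20
= RGB(2, 18, 20)


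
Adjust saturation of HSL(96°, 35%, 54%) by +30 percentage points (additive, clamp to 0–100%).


Original S = 35%
Adjustment = +30 percentage points
New S = 35 + (30) = 65
Clamp to [0, 100] → 65
= HSL(96°, 65%, 54%)


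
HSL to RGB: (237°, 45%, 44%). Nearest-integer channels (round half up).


H=237°, S=0.45, L=0.44
C = (1-|2L-1|)×S = (1-|-0.12|)×0.45 = 0.396
H' = H/60 = 237/60 ≈ 3.9500; X = C×(1-|H' mod 2 - 1|) = 0.0198
m = L - C/2 = 0.44 - 0.198 = 0.242
Sector ⌊H'⌋ = 3 → (R',G',B') = (0.0, 0.0198, 0.396)
RGB = ((R'+m)×255, (G'+m)×255, (B'+m)×255) = (61.71, 66.759, 162.69)
Round half up → RGB(62, 67, 163)


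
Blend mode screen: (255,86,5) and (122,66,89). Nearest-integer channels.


Screen: C = 255 - (255-A)×(255-B)/255, rounded to nearest integer
R: 255 - (255-255)×(255-122)/255 = 255 - 0/255 ≈ 255 - 0.000 = 255.000 → 255
G: 255 - (255-86)×(255-66)/255 = 255 - 31941/255 ≈ 255 - 125.259 = 129.741 → 130
B: 255 - (255-5)×(255-89)/255 = 255 - 41500/255 ≈ 255 - 162.745 = 92.255 → 92
= RGB(255, 130, 92)


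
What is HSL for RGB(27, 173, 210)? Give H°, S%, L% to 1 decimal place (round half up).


Normalize: R'=27/255≈0.1059, G'=173/255≈0.6784, B'=210/255≈0.8235
Max=210/255, Min=27/255, Δ=Max-Min=183/255
L = (Max+Min)/2 = (210+27)/510 = 237/510 = 0.46470… → L = 46.5%
L ≤ 0.5 → S = Δ/(Max+Min) = 183/(210+27) = 183/237 = 0.77215… → S = 77.2%
(the 1/255 factors cancel in S and H, so raw channel differences can be used)
Max is B' → H = 60 × ((R-G)/Δ + 4) = 60 × ((27-173)/183 + 4)
  -146/183 + 4 = -0.7978… + 4 = 3.2021…
  H = 60 × 3.2021… = 192.131…° → H = 192.1°
= HSL(192.1°, 77.2%, 46.5%)


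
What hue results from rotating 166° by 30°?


New hue = (H + rotation) mod 360
New hue = (166 + 30) mod 360
= 196 mod 360
= 196°


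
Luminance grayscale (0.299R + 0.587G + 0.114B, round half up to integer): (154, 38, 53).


Gray = 0.299×R + 0.587×G + 0.114×B
Gray = 0.299×154 + 0.587×38 + 0.114×53
Gray = 46.046 + 22.306 + 6.042
Gray = 74.394 → round half up → 74
Gray = 74


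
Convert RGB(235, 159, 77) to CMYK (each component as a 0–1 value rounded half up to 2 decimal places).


R'=235/255≈0.9216, G'=159/255≈0.6235, B'=77/255≈0.3020
K = 1 - max(R',G',B') = 1 - 235/255 = 20/255 = 0.07843… → 0.08
(1-R'-K)/(1-K) simplifies to (max-R)/max with max = 235:
C = (235-235)/235 = 0/235 = 0 → 0.00
M = (235-159)/235 = 76/235 = 0.32340… → 0.32
Y = (235-77)/235 = 158/235 = 0.67234… → 0.67
= CMYK(0.00, 0.32, 0.67, 0.08)


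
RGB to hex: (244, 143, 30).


R = 244 → F4 (hex)
G = 143 → 8F (hex)
B = 30 → 1E (hex)
Hex = #F48F1E


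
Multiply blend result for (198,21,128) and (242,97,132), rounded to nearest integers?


Multiply: C = A×B/255, rounded to nearest integer
R: 198×242/255 = 47916/255 ≈ 187.906 → 188
G: 21×97/255 = 2037/255 ≈ 7.988 → 8
B: 128×132/255 = 16896/255 ≈ 66.259 → 66
= RGB(188, 8, 66)


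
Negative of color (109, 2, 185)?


Invert: (255-R, 255-G, 255-B)
R: 255-109 = 146
G: 255-2 = 253
B: 255-185 = 70
= RGB(146, 253, 70)


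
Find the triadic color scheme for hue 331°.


Triadic: equally spaced at 120° intervals
H1 = 331°
H2 = (331 + 120) mod 360 = 91°
H3 = (331 + 240) mod 360 = 211°
Triadic = 331°, 91°, 211°


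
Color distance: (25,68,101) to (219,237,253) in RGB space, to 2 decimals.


d = √[(R₁-R₂)² + (G₁-G₂)² + (B₁-B₂)²]
d = √[(25-219)² + (68-237)² + (101-253)²]
d = √[37636 + 28561 + 23104]
d = √89301
d ≈ 298.83


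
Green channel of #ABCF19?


Color: #ABCF19
R = AB = 171
G = CF = 207
B = 19 = 25
Green = 207


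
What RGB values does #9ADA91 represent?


9A → 154 (R)
DA → 218 (G)
91 → 145 (B)
= RGB(154, 218, 145)


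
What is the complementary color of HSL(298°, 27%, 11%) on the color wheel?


Complement = opposite side of color wheel = hue + 180°
H' = (298 + 180) mod 360 = 118°
S and L unchanged.
= HSL(118°, 27%, 11%)


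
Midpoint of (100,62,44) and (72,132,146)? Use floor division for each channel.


Midpoint: each channel = ⌊(C₁+C₂)/2⌋
R: ⌊(100+72)/2⌋ = 86
G: ⌊(62+132)/2⌋ = 97
B: ⌊(44+146)/2⌋ = 95
= RGB(86, 97, 95)


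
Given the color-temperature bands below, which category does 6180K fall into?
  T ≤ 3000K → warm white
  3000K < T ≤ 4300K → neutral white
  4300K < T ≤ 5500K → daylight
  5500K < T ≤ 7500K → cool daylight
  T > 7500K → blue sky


Temperature: 6180K
5500K < 6180K ≤ 7500K → cool daylight
Classification: cool daylight


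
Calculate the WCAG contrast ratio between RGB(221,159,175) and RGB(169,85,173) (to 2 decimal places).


Linearize each sRGB channel c=v/255: c/12.92 if c ≤ 0.04045 else ((c+0.055)/1.055)^2.4
L = 0.2126×R_lin + 0.7152×G_lin + 0.0722×B_lin
Color 1 (221,159,175):
  R=221: 221/255≈0.8667 > 0.04045 → ((0.8667+0.055)/1.055)^2.4 ≈ 0.72306
  G=159: 159/255≈0.6235 > 0.04045 → ((0.6235+0.055)/1.055)^2.4 ≈ 0.34670
  B=175: 175/255≈0.6863 > 0.04045 → ((0.6863+0.055)/1.055)^2.4 ≈ 0.42869
  L1 = 0.2126×0.72306 + 0.7152×0.34670 + 0.0722×0.42869 ≈ 0.43264
Color 2 (169,85,173):
  R=169: 169/255≈0.6627 > 0.04045 → ((0.6627+0.055)/1.055)^2.4 ≈ 0.39676
  G=85: 85/255≈0.3333 > 0.04045 → ((0.3333+0.055)/1.055)^2.4 ≈ 0.09084
  B=173: 173/255≈0.6784 > 0.04045 → ((0.6784+0.055)/1.055)^2.4 ≈ 0.41789
  L2 = 0.2126×0.39676 + 0.7152×0.09084 + 0.0722×0.41789 ≈ 0.17949
Lighter = 0.43264, Darker = 0.17949
Ratio = (L_lighter + 0.05) / (L_darker + 0.05)
Ratio = (0.43264 + 0.05) / (0.17949 + 0.05) = 0.48264 / 0.22949 ≈ 2.1031
Ratio ≈ 2.10:1


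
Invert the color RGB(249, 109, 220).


Invert: (255-R, 255-G, 255-B)
R: 255-249 = 6
G: 255-109 = 146
B: 255-220 = 35
= RGB(6, 146, 35)


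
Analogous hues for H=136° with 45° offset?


Base hue: 136°
Left analog: (136 - 45) mod 360 = 91°
Right analog: (136 + 45) mod 360 = 181°
Analogous hues = 91° and 181°


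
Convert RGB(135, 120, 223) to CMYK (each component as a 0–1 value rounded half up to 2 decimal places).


R'=135/255≈0.5294, G'=120/255≈0.4706, B'=223/255≈0.8745
K = 1 - max(R',G',B') = 1 - 223/255 = 32/255 = 0.12549… → 0.13
(1-R'-K)/(1-K) simplifies to (max-R)/max with max = 223:
C = (223-135)/223 = 88/223 = 0.39461… → 0.39
M = (223-120)/223 = 103/223 = 0.46188… → 0.46
Y = (223-223)/223 = 0/223 = 0 → 0.00
= CMYK(0.39, 0.46, 0.00, 0.13)


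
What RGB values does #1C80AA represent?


1C → 28 (R)
80 → 128 (G)
AA → 170 (B)
= RGB(28, 128, 170)


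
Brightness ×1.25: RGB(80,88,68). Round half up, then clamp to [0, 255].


Multiply each channel by 1.25, round half up, clamp to [0, 255]
R: 80×1.25 = 100
G: 88×1.25 = 110
B: 68×1.25 = 85
= RGB(100, 110, 85)


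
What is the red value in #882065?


Color: #882065
R = 88 = 136
G = 20 = 32
B = 65 = 101
Red = 136


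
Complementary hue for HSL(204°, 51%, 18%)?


Complement = opposite side of color wheel = hue + 180°
H' = (204 + 180) mod 360 = 24°
S and L unchanged.
= HSL(24°, 51%, 18%)


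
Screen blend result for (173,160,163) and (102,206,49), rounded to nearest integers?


Screen: C = 255 - (255-A)×(255-B)/255, rounded to nearest integer
R: 255 - (255-173)×(255-102)/255 = 255 - 12546/255 ≈ 255 - 49.200 = 205.800 → 206
G: 255 - (255-160)×(255-206)/255 = 255 - 4655/255 ≈ 255 - 18.255 = 236.745 → 237
B: 255 - (255-163)×(255-49)/255 = 255 - 18952/255 ≈ 255 - 74.322 = 180.678 → 181
= RGB(206, 237, 181)


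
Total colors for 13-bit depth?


Colors = 2^bits = 2^13
= 8,192 colors


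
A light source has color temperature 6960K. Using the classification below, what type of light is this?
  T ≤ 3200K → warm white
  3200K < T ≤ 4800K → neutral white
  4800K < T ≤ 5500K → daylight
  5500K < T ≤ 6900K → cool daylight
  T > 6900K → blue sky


Temperature: 6960K
6960K > 6900K → blue sky
Classification: blue sky


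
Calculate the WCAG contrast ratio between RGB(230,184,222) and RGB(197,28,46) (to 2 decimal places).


Linearize each sRGB channel c=v/255: c/12.92 if c ≤ 0.04045 else ((c+0.055)/1.055)^2.4
L = 0.2126×R_lin + 0.7152×G_lin + 0.0722×B_lin
Color 1 (230,184,222):
  R=230: 230/255≈0.9020 > 0.04045 → ((0.9020+0.055)/1.055)^2.4 ≈ 0.79130
  G=184: 184/255≈0.7216 > 0.04045 → ((0.7216+0.055)/1.055)^2.4 ≈ 0.47932
  B=222: 222/255≈0.8706 > 0.04045 → ((0.8706+0.055)/1.055)^2.4 ≈ 0.73046
  L1 = 0.2126×0.79130 + 0.7152×0.47932 + 0.0722×0.73046 ≈ 0.56378
Color 2 (197,28,46):
  R=197: 197/255≈0.7725 > 0.04045 → ((0.7725+0.055)/1.055)^2.4 ≈ 0.55834
  G=28: 28/255≈0.1098 > 0.04045 → ((0.1098+0.055)/1.055)^2.4 ≈ 0.01161
  B=46: 46/255≈0.1804 > 0.04045 → ((0.1804+0.055)/1.055)^2.4 ≈ 0.02732
  L2 = 0.2126×0.55834 + 0.7152×0.01161 + 0.0722×0.02732 ≈ 0.12898
Lighter = 0.56378, Darker = 0.12898
Ratio = (L_lighter + 0.05) / (L_darker + 0.05)
Ratio = (0.56378 + 0.05) / (0.12898 + 0.05) = 0.61378 / 0.17898 ≈ 3.4293
Ratio ≈ 3.43:1


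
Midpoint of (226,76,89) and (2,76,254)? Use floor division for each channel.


Midpoint: each channel = ⌊(C₁+C₂)/2⌋
R: ⌊(226+2)/2⌋ = 114
G: ⌊(76+76)/2⌋ = 76
B: ⌊(89+254)/2⌋ = 171
= RGB(114, 76, 171)


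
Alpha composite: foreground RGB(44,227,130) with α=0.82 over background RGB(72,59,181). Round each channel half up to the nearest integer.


C = α×F + (1-α)×B, with 1-α = 0.18
R: 0.82×44 + 0.18×72 = 36.08 + 12.96 = 49.04 → 49
G: 0.82×227 + 0.18×59 = 186.14 + 10.62 = 196.76 → 197
B: 0.82×130 + 0.18×181 = 106.60 + 32.58 = 139.18 → 139
= RGB(49, 197, 139)


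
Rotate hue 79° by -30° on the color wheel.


New hue = (H + rotation) mod 360
New hue = (79 -30) mod 360
= 49 mod 360
= 49°


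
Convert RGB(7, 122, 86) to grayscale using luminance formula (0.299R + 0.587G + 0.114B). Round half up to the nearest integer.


Gray = 0.299×R + 0.587×G + 0.114×B
Gray = 0.299×7 + 0.587×122 + 0.114×86
Gray = 2.093 + 71.614 + 9.804
Gray = 83.511 → round half up → 84
Gray = 84


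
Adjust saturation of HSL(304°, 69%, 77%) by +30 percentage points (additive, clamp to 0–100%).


Original S = 69%
Adjustment = +30 percentage points
New S = 69 + (30) = 99
Clamp to [0, 100] → 99
= HSL(304°, 99%, 77%)


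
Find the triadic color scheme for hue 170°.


Triadic: equally spaced at 120° intervals
H1 = 170°
H2 = (170 + 120) mod 360 = 290°
H3 = (170 + 240) mod 360 = 50°
Triadic = 170°, 290°, 50°


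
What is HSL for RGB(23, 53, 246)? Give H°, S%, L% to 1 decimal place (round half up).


Normalize: R'=23/255≈0.0902, G'=53/255≈0.2078, B'=246/255≈0.9647
Max=246/255, Min=23/255, Δ=Max-Min=223/255
L = (Max+Min)/2 = (246+23)/510 = 269/510 = 0.52745… → L = 52.7%
L > 0.5 → S = Δ/(2-Max-Min) = 223/(510-246-23) = 223/241 = 0.92531… → S = 92.5%
(the 1/255 factors cancel in S and H, so raw channel differences can be used)
Max is B' → H = 60 × ((R-G)/Δ + 4) = 60 × ((23-53)/223 + 4)
  -30/223 + 4 = -0.1345… + 4 = 3.8654…
  H = 60 × 3.8654… = 231.928…° → H = 231.9°
= HSL(231.9°, 92.5%, 52.7%)


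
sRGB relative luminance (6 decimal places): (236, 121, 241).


Linearize each channel (sRGB transfer function): c = v/255; c_lin = c/12.92 if c ≤ 0.04045, else ((c+0.055)/1.055)^2.4
  R: 236/255 ≈ 0.925490 > 0.04045 → ((0.925490+0.055)/1.055)^2.4 ≈ 0.838799
  G: 121/255 ≈ 0.474510 > 0.04045 → ((0.474510+0.055)/1.055)^2.4 ≈ 0.191202
  B: 241/255 ≈ 0.945098 > 0.04045 → ((0.945098+0.055)/1.055)^2.4 ≈ 0.879622
R_lin = 0.838799, G_lin = 0.191202, B_lin = 0.879622
L = 0.2126×R + 0.7152×G + 0.0722×B
L = 0.2126×0.838799 + 0.7152×0.191202 + 0.0722×0.879622
L ≈ 0.378585


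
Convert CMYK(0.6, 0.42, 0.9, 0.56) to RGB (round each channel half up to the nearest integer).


R = 255 × (1-C) × (1-K) = 255 × 0.40 × 0.44 = 44.88 → 45
G = 255 × (1-M) × (1-K) = 255 × 0.58 × 0.44 = 65.076 → 65
B = 255 × (1-Y) × (1-K) = 255 × 0.10 × 0.44 = 11.22 → 11
= RGB(45, 65, 11)


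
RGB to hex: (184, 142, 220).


R = 184 → B8 (hex)
G = 142 → 8E (hex)
B = 220 → DC (hex)
Hex = #B88EDC


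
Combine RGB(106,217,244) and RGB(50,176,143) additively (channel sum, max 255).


Additive: each channel = min(255, C₁+C₂)
R: 106+50 = 156 → 156
G: 217+176 = 393 → 255
B: 244+143 = 387 → 255
= RGB(156, 255, 255)


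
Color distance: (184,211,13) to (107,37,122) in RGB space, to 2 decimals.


d = √[(R₁-R₂)² + (G₁-G₂)² + (B₁-B₂)²]
d = √[(184-107)² + (211-37)² + (13-122)²]
d = √[5929 + 30276 + 11881]
d = √48086
d ≈ 219.29


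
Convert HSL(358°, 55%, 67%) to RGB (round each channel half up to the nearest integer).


H=358°, S=0.55, L=0.67
C = (1-|2L-1|)×S = (1-|0.34|)×0.55 = 0.363
H' = H/60 = 358/60 ≈ 5.9667; X = C×(1-|H' mod 2 - 1|) = 0.0121
m = L - C/2 = 0.67 - 0.1815 = 0.4885
Sector ⌊H'⌋ = 5 → (R',G',B') = (0.363, 0.0, 0.0121)
RGB = ((R'+m)×255, (G'+m)×255, (B'+m)×255) = (217.1325, 124.5675, 127.653)
Round half up → RGB(217, 125, 128)


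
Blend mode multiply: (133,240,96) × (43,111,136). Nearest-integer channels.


Multiply: C = A×B/255, rounded to nearest integer
R: 133×43/255 = 5719/255 ≈ 22.427 → 22
G: 240×111/255 = 26640/255 ≈ 104.471 → 104
B: 96×136/255 = 13056/255 ≈ 51.200 → 51
= RGB(22, 104, 51)


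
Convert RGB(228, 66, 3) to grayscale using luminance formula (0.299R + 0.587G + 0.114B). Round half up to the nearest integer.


Gray = 0.299×R + 0.587×G + 0.114×B
Gray = 0.299×228 + 0.587×66 + 0.114×3
Gray = 68.172 + 38.742 + 0.342
Gray = 107.256 → round half up → 107
Gray = 107


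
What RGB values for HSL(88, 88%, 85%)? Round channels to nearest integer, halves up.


H=88°, S=0.88, L=0.85
C = (1-|2L-1|)×S = (1-|0.70|)×0.88 = 0.264
H' = H/60 = 88/60 ≈ 1.4667; X = C×(1-|H' mod 2 - 1|) = 0.1408
m = L - C/2 = 0.85 - 0.132 = 0.718
Sector ⌊H'⌋ = 1 → (R',G',B') = (0.1408, 0.264, 0.0)
RGB = ((R'+m)×255, (G'+m)×255, (B'+m)×255) = (218.994, 250.41, 183.09)
Round half up → RGB(219, 250, 183)


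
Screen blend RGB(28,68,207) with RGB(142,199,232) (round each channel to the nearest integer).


Screen: C = 255 - (255-A)×(255-B)/255, rounded to nearest integer
R: 255 - (255-28)×(255-142)/255 = 255 - 25651/255 ≈ 255 - 100.592 = 154.408 → 154
G: 255 - (255-68)×(255-199)/255 = 255 - 10472/255 ≈ 255 - 41.067 = 213.933 → 214
B: 255 - (255-207)×(255-232)/255 = 255 - 1104/255 ≈ 255 - 4.329 = 250.671 → 251
= RGB(154, 214, 251)


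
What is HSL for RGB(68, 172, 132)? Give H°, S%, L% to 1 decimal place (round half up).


Normalize: R'=68/255≈0.2667, G'=172/255≈0.6745, B'=132/255≈0.5176
Max=172/255, Min=68/255, Δ=Max-Min=104/255
L = (Max+Min)/2 = (172+68)/510 = 240/510 = 0.47058… → L = 47.1%
L ≤ 0.5 → S = Δ/(Max+Min) = 104/(172+68) = 104/240 = 0.43333… → S = 43.3%
(the 1/255 factors cancel in S and H, so raw channel differences can be used)
Max is G' → H = 60 × ((B-R)/Δ + 2) = 60 × ((132-68)/104 + 2)
  64/104 + 2 = 0.6153… + 2 = 2.6153…
  H = 60 × 2.6153… = 156.923…° → H = 156.9°
= HSL(156.9°, 43.3%, 47.1%)


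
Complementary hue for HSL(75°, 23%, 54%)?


Complement = opposite side of color wheel = hue + 180°
H' = (75 + 180) mod 360 = 255°
S and L unchanged.
= HSL(255°, 23%, 54%)


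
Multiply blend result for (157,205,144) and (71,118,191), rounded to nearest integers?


Multiply: C = A×B/255, rounded to nearest integer
R: 157×71/255 = 11147/255 ≈ 43.714 → 44
G: 205×118/255 = 24190/255 ≈ 94.863 → 95
B: 144×191/255 = 27504/255 ≈ 107.859 → 108
= RGB(44, 95, 108)


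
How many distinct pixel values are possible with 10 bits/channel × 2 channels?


Total bits = 10 bits/channel × 2 channels = 20 bits
Distinct pixel values = 2^20
= 1,048,576 pixel values


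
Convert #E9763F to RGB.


E9 → 233 (R)
76 → 118 (G)
3F → 63 (B)
= RGB(233, 118, 63)


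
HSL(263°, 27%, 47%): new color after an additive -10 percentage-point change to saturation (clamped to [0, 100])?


Original S = 27%
Adjustment = -10 percentage points
New S = 27 + (-10) = 17
Clamp to [0, 100] → 17
= HSL(263°, 17%, 47%)


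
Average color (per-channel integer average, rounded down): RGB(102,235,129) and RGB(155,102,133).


Midpoint: each channel = ⌊(C₁+C₂)/2⌋
R: ⌊(102+155)/2⌋ = 128
G: ⌊(235+102)/2⌋ = 168
B: ⌊(129+133)/2⌋ = 131
= RGB(128, 168, 131)


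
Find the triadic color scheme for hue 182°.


Triadic: equally spaced at 120° intervals
H1 = 182°
H2 = (182 + 120) mod 360 = 302°
H3 = (182 + 240) mod 360 = 62°
Triadic = 182°, 302°, 62°


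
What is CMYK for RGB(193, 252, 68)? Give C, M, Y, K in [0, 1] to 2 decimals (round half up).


R'=193/255≈0.7569, G'=252/255≈0.9882, B'=68/255≈0.2667
K = 1 - max(R',G',B') = 1 - 252/255 = 3/255 = 0.01176… → 0.01
(1-R'-K)/(1-K) simplifies to (max-R)/max with max = 252:
C = (252-193)/252 = 59/252 = 0.23412… → 0.23
M = (252-252)/252 = 0/252 = 0 → 0.00
Y = (252-68)/252 = 184/252 = 0.73015… → 0.73
= CMYK(0.23, 0.00, 0.73, 0.01)


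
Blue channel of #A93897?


Color: #A93897
R = A9 = 169
G = 38 = 56
B = 97 = 151
Blue = 151


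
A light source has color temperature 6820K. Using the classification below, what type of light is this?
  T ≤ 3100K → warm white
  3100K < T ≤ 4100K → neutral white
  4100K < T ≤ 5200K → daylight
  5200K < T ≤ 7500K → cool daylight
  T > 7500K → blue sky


Temperature: 6820K
5200K < 6820K ≤ 7500K → cool daylight
Classification: cool daylight


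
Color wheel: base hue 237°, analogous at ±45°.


Base hue: 237°
Left analog: (237 - 45) mod 360 = 192°
Right analog: (237 + 45) mod 360 = 282°
Analogous hues = 192° and 282°


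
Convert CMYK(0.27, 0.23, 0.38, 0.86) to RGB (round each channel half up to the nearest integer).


R = 255 × (1-C) × (1-K) = 255 × 0.73 × 0.14 = 26.061 → 26
G = 255 × (1-M) × (1-K) = 255 × 0.77 × 0.14 = 27.489 → 27
B = 255 × (1-Y) × (1-K) = 255 × 0.62 × 0.14 = 22.134 → 22
= RGB(26, 27, 22)


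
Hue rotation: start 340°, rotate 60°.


New hue = (H + rotation) mod 360
New hue = (340 + 60) mod 360
= 400 mod 360
= 40°


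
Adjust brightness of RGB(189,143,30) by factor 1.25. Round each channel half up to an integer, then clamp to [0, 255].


Multiply each channel by 1.25, round half up, clamp to [0, 255]
R: 189×1.25 = 236.25 → round → 236
G: 143×1.25 = 178.75 → round → 179
B: 30×1.25 = 37.5 → round → 38
= RGB(236, 179, 38)


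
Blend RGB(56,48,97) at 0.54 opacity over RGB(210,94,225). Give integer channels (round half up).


C = α×F + (1-α)×B, with 1-α = 0.46
R: 0.54×56 + 0.46×210 = 30.24 + 96.60 = 126.84 → 127
G: 0.54×48 + 0.46×94 = 25.92 + 43.24 = 69.16 → 69
B: 0.54×97 + 0.46×225 = 52.38 + 103.50 = 155.88 → 156
= RGB(127, 69, 156)


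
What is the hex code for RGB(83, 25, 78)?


R = 83 → 53 (hex)
G = 25 → 19 (hex)
B = 78 → 4E (hex)
Hex = #53194E


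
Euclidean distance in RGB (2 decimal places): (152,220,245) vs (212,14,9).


d = √[(R₁-R₂)² + (G₁-G₂)² + (B₁-B₂)²]
d = √[(152-212)² + (220-14)² + (245-9)²]
d = √[3600 + 42436 + 55696]
d = √101732
d ≈ 318.95


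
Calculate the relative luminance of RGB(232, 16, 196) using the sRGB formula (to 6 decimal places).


Linearize each channel (sRGB transfer function): c = v/255; c_lin = c/12.92 if c ≤ 0.04045, else ((c+0.055)/1.055)^2.4
  R: 232/255 ≈ 0.909804 > 0.04045 → ((0.909804+0.055)/1.055)^2.4 ≈ 0.806952
  G: 16/255 ≈ 0.062745 > 0.04045 → ((0.062745+0.055)/1.055)^2.4 ≈ 0.005182
  B: 196/255 ≈ 0.768627 > 0.04045 → ((0.768627+0.055)/1.055)^2.4 ≈ 0.552011
R_lin = 0.806952, G_lin = 0.005182, B_lin = 0.552011
L = 0.2126×R + 0.7152×G + 0.0722×B
L = 0.2126×0.806952 + 0.7152×0.005182 + 0.0722×0.552011
L ≈ 0.215119


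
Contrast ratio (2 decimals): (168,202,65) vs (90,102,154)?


Linearize each sRGB channel c=v/255: c/12.92 if c ≤ 0.04045 else ((c+0.055)/1.055)^2.4
L = 0.2126×R_lin + 0.7152×G_lin + 0.0722×B_lin
Color 1 (168,202,65):
  R=168: 168/255≈0.6588 > 0.04045 → ((0.6588+0.055)/1.055)^2.4 ≈ 0.39157
  G=202: 202/255≈0.7922 > 0.04045 → ((0.7922+0.055)/1.055)^2.4 ≈ 0.59062
  B=65: 65/255≈0.2549 > 0.04045 → ((0.2549+0.055)/1.055)^2.4 ≈ 0.05286
  L1 = 0.2126×0.39157 + 0.7152×0.59062 + 0.0722×0.05286 ≈ 0.50948
Color 2 (90,102,154):
  R=90: 90/255≈0.3529 > 0.04045 → ((0.3529+0.055)/1.055)^2.4 ≈ 0.10224
  G=102: 102/255≈0.4000 > 0.04045 → ((0.4000+0.055)/1.055)^2.4 ≈ 0.13287
  B=154: 154/255≈0.6039 > 0.04045 → ((0.6039+0.055)/1.055)^2.4 ≈ 0.32314
  L2 = 0.2126×0.10224 + 0.7152×0.13287 + 0.0722×0.32314 ≈ 0.14009
Lighter = 0.50948, Darker = 0.14009
Ratio = (L_lighter + 0.05) / (L_darker + 0.05)
Ratio = (0.50948 + 0.05) / (0.14009 + 0.05) = 0.55948 / 0.19009 ≈ 2.9431
Ratio ≈ 2.94:1


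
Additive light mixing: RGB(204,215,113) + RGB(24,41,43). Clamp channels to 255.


Additive: each channel = min(255, C₁+C₂)
R: 204+24 = 228 → 228
G: 215+41 = 256 → 255
B: 113+43 = 156 → 156
= RGB(228, 255, 156)


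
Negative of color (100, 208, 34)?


Invert: (255-R, 255-G, 255-B)
R: 255-100 = 155
G: 255-208 = 47
B: 255-34 = 221
= RGB(155, 47, 221)


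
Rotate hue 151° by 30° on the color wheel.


New hue = (H + rotation) mod 360
New hue = (151 + 30) mod 360
= 181 mod 360
= 181°


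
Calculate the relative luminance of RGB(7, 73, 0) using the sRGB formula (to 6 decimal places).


Linearize each channel (sRGB transfer function): c = v/255; c_lin = c/12.92 if c ≤ 0.04045, else ((c+0.055)/1.055)^2.4
  R: 7/255 ≈ 0.027451 ≤ 0.04045 → 0.027451/12.92 ≈ 0.002125
  G: 73/255 ≈ 0.286275 > 0.04045 → ((0.286275+0.055)/1.055)^2.4 ≈ 0.066626
  B: 0/255 ≈ 0.000000 ≤ 0.04045 → 0.000000/12.92 ≈ 0.000000
R_lin = 0.002125, G_lin = 0.066626, B_lin = 0.000000
L = 0.2126×R + 0.7152×G + 0.0722×B
L = 0.2126×0.002125 + 0.7152×0.066626 + 0.0722×0.000000
L ≈ 0.048103


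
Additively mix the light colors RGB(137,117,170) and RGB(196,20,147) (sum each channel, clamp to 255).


Additive: each channel = min(255, C₁+C₂)
R: 137+196 = 333 → 255
G: 117+20 = 137 → 137
B: 170+147 = 317 → 255
= RGB(255, 137, 255)


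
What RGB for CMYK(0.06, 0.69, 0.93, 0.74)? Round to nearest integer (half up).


R = 255 × (1-C) × (1-K) = 255 × 0.94 × 0.26 = 62.322 → 62
G = 255 × (1-M) × (1-K) = 255 × 0.31 × 0.26 = 20.553 → 21
B = 255 × (1-Y) × (1-K) = 255 × 0.07 × 0.26 = 4.641 → 5
= RGB(62, 21, 5)


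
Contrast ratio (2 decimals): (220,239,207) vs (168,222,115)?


Linearize each sRGB channel c=v/255: c/12.92 if c ≤ 0.04045 else ((c+0.055)/1.055)^2.4
L = 0.2126×R_lin + 0.7152×G_lin + 0.0722×B_lin
Color 1 (220,239,207):
  R=220: 220/255≈0.8627 > 0.04045 → ((0.8627+0.055)/1.055)^2.4 ≈ 0.71569
  G=239: 239/255≈0.9373 > 0.04045 → ((0.9373+0.055)/1.055)^2.4 ≈ 0.86316
  B=207: 207/255≈0.8118 > 0.04045 → ((0.8118+0.055)/1.055)^2.4 ≈ 0.62396
  L1 = 0.2126×0.71569 + 0.7152×0.86316 + 0.0722×0.62396 ≈ 0.81454
Color 2 (168,222,115):
  R=168: 168/255≈0.6588 > 0.04045 → ((0.6588+0.055)/1.055)^2.4 ≈ 0.39157
  G=222: 222/255≈0.8706 > 0.04045 → ((0.8706+0.055)/1.055)^2.4 ≈ 0.73046
  B=115: 115/255≈0.4510 > 0.04045 → ((0.4510+0.055)/1.055)^2.4 ≈ 0.17144
  L2 = 0.2126×0.39157 + 0.7152×0.73046 + 0.0722×0.17144 ≈ 0.61805
Lighter = 0.81454, Darker = 0.61805
Ratio = (L_lighter + 0.05) / (L_darker + 0.05)
Ratio = (0.81454 + 0.05) / (0.61805 + 0.05) = 0.86454 / 0.66805 ≈ 1.2941
Ratio ≈ 1.29:1
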